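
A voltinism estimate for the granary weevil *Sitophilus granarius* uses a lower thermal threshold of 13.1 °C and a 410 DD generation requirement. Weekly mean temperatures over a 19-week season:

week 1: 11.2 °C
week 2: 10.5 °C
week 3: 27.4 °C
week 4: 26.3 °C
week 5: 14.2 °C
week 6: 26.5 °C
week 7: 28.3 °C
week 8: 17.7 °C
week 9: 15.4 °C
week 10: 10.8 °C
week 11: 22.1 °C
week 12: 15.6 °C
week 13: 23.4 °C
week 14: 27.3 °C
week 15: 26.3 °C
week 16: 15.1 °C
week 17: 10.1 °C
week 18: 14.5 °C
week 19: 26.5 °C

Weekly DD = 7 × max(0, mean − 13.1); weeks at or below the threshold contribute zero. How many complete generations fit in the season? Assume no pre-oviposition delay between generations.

2 generations

Weekly DD (7 × max(0, T̄ − 13.1)): 0.0, 0.0, 100.1, 92.4, 7.7, 93.8, 106.4, 32.2, 16.1, 0.0, 63.0, 17.5, 72.1, 99.4, 92.4, 14.0, 0.0, 9.8, 93.8.
Season total = 910.7 DD.
Complete generations = ⌊910.7 / 410⌋ = 2.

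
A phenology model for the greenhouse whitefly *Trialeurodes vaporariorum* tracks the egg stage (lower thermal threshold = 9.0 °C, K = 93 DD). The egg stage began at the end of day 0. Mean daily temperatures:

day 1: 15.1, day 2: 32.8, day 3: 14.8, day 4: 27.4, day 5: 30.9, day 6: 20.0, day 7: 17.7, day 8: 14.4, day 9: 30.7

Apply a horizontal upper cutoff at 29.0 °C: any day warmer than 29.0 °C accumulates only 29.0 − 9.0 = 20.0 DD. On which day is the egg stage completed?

day 8

Daily DD above 9.0 °C (capped at 20.0): 6.1, 20.0, 5.8, 18.4, 20.0, 11.0, 8.7, 5.4, 20.0.
Cumulative: 6.1, 26.1, 31.9, 50.3, 70.3, 81.3, 90.0, 95.4, 115.4.
The total first reaches 93 DD on day 8.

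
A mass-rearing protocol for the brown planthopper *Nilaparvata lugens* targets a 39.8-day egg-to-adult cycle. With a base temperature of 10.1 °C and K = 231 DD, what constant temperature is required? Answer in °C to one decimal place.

Required daily accumulation = 231 / 39.8 = 5.804 DD/day.
T = T_base + 5.804 = 10.1 + 5.804 = 15.904 ≈ 15.9 °C.

15.9 °C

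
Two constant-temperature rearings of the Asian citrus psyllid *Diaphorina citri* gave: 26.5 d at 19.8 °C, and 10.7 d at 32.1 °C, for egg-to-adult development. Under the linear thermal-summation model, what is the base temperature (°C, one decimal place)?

Under the model K = D·(T − T_b), so D₁·(T₁ − T_b) = D₂·(T₂ − T_b).
26.5·(19.8 − T_b) = 10.7·(32.1 − T_b)
T_b = (26.5·19.8 − 10.7·32.1) / (26.5 − 10.7) = 181.23 / 15.8 = 11.470 °C ≈ 11.5 °C.

11.5 °C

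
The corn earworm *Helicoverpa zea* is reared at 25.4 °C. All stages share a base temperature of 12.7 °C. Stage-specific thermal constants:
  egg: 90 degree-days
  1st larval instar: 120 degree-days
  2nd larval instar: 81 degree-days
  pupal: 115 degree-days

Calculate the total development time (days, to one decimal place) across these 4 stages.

Daily accumulation at 25.4 °C = 25.4 − 12.7 = 12.7 DD/day.
Total K = 90 + 120 + 81 + 115 = 406 DD.
Total duration = 406 / 12.7 = 31.969 ≈ 32.0 days.

32.0 days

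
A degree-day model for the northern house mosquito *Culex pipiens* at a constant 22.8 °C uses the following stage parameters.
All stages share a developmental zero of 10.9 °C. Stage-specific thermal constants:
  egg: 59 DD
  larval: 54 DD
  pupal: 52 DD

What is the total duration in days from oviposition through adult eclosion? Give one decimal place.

13.9 days

Daily accumulation at 22.8 °C = 22.8 − 10.9 = 11.9 DD/day.
Total K = 59 + 54 + 52 = 165 DD.
Total duration = 165 / 11.9 = 13.866 ≈ 13.9 days.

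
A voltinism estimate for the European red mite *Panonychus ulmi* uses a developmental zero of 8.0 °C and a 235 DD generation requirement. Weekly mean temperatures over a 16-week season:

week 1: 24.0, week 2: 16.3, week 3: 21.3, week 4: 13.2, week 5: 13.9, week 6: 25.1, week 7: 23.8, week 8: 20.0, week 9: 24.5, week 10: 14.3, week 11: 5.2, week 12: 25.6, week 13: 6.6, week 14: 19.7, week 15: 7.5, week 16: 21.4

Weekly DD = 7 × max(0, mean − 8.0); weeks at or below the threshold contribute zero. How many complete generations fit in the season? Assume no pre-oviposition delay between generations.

Weekly DD (7 × max(0, T̄ − 8.0)): 112.0, 58.1, 93.1, 36.4, 41.3, 119.7, 110.6, 84.0, 115.5, 44.1, 0.0, 123.2, 0.0, 81.9, 0.0, 93.8.
Season total = 1113.7 DD.
Complete generations = ⌊1113.7 / 235⌋ = 4.

4 generations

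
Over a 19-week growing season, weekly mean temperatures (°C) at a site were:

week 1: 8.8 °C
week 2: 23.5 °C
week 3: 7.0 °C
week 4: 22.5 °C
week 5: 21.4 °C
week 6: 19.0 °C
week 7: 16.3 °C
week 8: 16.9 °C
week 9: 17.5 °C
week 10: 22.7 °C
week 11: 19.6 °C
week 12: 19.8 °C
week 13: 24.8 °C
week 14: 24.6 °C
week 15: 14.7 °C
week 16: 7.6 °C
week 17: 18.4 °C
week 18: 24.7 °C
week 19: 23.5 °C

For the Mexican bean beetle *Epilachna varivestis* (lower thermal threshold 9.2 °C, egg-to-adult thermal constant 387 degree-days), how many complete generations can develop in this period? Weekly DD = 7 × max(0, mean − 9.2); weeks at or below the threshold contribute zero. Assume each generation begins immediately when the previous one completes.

Weekly DD (7 × max(0, T̄ − 9.2)): 0.0, 100.1, 0.0, 93.1, 85.4, 68.6, 49.7, 53.9, 58.1, 94.5, 72.8, 74.2, 109.2, 107.8, 38.5, 0.0, 64.4, 108.5, 100.1.
Season total = 1278.9 DD.
Complete generations = ⌊1278.9 / 387⌋ = 3.

3 generations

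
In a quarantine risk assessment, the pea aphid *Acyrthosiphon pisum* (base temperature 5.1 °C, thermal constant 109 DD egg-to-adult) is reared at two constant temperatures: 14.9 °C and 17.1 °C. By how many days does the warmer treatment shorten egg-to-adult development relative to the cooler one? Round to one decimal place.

At 14.9 °C: 109 / (14.9 − 5.1) = 109 / 9.8 = 11.122 d.
At 17.1 °C: 109 / (17.1 − 5.1) = 109 / 12.0 = 9.083 d.
Difference = |11.122 − 9.083| = 2.039 ≈ 2.0 days.

2.0 days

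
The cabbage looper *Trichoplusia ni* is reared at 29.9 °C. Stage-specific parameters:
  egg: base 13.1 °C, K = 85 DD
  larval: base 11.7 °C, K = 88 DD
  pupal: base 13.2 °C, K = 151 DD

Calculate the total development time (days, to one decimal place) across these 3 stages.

egg: 85 / (29.9 − 13.1) = 85 / 16.8 = 5.060 d.
larval: 88 / (29.9 − 11.7) = 88 / 18.2 = 4.835 d.
pupal: 151 / (29.9 − 13.2) = 151 / 16.7 = 9.042 d.
Sum = 18.937 ≈ 18.9 days.

18.9 days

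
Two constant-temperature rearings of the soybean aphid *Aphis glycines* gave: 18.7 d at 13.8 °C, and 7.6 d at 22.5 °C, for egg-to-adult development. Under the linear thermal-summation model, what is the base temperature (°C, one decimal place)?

7.8 °C

Linear rate model ⇒ the product D·(T − T_b) is constant across temperatures.
18.7·(13.8 − T_b) = 7.6·(22.5 − T_b)
T_b = (18.7·13.8 − 7.6·22.5) / (18.7 − 7.6) = 87.06 / 11.1 = 7.843 °C ≈ 7.8 °C.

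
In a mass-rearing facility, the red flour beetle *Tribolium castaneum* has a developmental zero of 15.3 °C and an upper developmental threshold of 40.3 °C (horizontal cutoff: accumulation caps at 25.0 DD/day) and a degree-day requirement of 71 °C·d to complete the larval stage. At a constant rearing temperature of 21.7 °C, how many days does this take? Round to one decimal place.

Daily accumulation = 21.7 − 15.3 = 6.4 DD/day.
Duration = 71 / 6.4 = 11.094 ≈ 11.1 days.

11.1 days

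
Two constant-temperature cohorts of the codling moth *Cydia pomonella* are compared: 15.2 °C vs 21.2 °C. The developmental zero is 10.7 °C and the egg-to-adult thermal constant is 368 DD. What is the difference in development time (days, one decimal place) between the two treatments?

At 15.2 °C: 368 / (15.2 − 10.7) = 368 / 4.5 = 81.778 d.
At 21.2 °C: 368 / (21.2 − 10.7) = 368 / 10.5 = 35.048 d.
Difference = |81.778 − 35.048| = 46.730 ≈ 46.7 days.

46.7 days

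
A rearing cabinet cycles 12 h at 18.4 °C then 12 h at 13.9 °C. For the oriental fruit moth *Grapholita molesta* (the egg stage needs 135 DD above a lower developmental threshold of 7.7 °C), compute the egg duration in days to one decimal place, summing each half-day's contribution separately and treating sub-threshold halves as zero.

Day half: max(0, 18.4 − 7.7) × 0.5 = 10.7 × 0.5 = 5.35 DD.
Night half: max(0, 13.9 − 7.7) × 0.5 = 6.2 × 0.5 = 3.10 DD.
Per 24 h: 8.45 DD/day.
Duration = 135 / 8.45 = 15.976 ≈ 16.0 days.

16.0 days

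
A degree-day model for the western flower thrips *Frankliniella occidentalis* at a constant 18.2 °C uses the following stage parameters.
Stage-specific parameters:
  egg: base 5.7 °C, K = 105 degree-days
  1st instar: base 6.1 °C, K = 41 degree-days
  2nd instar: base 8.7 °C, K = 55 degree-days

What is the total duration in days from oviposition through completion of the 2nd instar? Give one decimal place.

17.6 days

egg: 105 / (18.2 − 5.7) = 105 / 12.5 = 8.400 d.
1st instar: 41 / (18.2 − 6.1) = 41 / 12.1 = 3.388 d.
2nd instar: 55 / (18.2 − 8.7) = 55 / 9.5 = 5.789 d.
Sum = 17.578 ≈ 17.6 days.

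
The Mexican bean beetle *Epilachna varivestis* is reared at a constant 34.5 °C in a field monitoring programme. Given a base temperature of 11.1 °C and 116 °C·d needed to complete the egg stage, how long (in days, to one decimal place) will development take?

5.0 days

Daily accumulation = 34.5 − 11.1 = 23.4 DD/day.
Duration = 116 / 23.4 = 4.957 ≈ 5.0 days.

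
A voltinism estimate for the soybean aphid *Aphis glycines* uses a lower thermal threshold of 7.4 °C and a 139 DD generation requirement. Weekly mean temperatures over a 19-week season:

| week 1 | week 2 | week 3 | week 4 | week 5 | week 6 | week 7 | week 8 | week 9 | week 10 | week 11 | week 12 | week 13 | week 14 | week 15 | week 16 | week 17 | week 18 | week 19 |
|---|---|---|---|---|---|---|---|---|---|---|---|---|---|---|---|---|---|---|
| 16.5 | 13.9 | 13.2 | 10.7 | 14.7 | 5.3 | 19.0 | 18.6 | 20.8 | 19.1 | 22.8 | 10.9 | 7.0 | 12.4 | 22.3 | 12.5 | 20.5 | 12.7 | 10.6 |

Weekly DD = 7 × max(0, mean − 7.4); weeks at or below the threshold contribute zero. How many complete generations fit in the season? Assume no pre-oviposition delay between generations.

Weekly DD (7 × max(0, T̄ − 7.4)): 63.7, 45.5, 40.6, 23.1, 51.1, 0.0, 81.2, 78.4, 93.8, 81.9, 107.8, 24.5, 0.0, 35.0, 104.3, 35.7, 91.7, 37.1, 22.4.
Season total = 1017.8 DD.
Complete generations = ⌊1017.8 / 139⌋ = 7.

7 generations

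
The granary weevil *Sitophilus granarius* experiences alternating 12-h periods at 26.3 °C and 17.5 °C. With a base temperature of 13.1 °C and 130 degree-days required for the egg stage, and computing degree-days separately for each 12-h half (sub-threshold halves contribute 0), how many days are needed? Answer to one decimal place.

14.8 days

Day half: max(0, 26.3 − 13.1) × 0.5 = 13.2 × 0.5 = 6.60 DD.
Night half: max(0, 17.5 − 13.1) × 0.5 = 4.4 × 0.5 = 2.20 DD.
Per 24 h: 8.80 DD/day.
Duration = 130 / 8.80 = 14.773 ≈ 14.8 days.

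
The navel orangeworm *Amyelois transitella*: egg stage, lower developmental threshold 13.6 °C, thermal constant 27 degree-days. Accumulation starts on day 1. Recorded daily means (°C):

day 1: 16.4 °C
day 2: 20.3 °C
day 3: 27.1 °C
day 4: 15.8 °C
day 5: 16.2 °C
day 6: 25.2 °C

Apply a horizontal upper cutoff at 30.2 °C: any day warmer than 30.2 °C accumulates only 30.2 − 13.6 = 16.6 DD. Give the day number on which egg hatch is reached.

Daily DD above 13.6 °C (capped at 16.6): 2.8, 6.7, 13.5, 2.2, 2.6, 11.6.
Cumulative: 2.8, 9.5, 23.0, 25.2, 27.8, 39.4.
The total first reaches 27 DD on day 5.

day 5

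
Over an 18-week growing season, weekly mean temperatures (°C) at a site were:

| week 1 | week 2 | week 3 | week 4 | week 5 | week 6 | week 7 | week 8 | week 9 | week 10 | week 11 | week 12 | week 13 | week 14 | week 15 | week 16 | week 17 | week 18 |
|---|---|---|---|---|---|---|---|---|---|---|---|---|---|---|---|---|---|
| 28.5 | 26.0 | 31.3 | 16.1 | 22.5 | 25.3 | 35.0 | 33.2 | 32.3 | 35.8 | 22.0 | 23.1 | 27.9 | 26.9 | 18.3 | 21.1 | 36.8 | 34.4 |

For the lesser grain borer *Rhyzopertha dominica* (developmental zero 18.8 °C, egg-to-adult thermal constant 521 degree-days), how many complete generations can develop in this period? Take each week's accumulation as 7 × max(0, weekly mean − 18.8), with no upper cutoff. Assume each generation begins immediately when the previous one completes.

Weekly DD (7 × max(0, T̄ − 18.8)): 67.9, 50.4, 87.5, 0.0, 25.9, 45.5, 113.4, 100.8, 94.5, 119.0, 22.4, 30.1, 63.7, 56.7, 0.0, 16.1, 126.0, 109.2.
Season total = 1129.1 DD.
Complete generations = ⌊1129.1 / 521⌋ = 2.

2 generations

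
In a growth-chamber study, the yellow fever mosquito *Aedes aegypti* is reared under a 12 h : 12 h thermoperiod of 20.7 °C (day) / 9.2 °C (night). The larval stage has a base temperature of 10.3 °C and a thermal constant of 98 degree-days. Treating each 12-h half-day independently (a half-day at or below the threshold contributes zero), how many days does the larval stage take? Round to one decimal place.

18.8 days

Day half: max(0, 20.7 − 10.3) × 0.5 = 10.4 × 0.5 = 5.20 DD.
Night half: max(0, 9.2 − 10.3) × 0.5 = 0.0 × 0.5 = 0.00 DD.
Per 24 h: 5.20 DD/day.
Duration = 98 / 5.20 = 18.846 ≈ 18.8 days.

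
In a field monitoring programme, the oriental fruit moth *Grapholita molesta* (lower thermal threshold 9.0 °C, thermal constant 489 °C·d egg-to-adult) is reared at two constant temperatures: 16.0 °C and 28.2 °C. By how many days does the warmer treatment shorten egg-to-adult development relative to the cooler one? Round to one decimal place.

At 16.0 °C: 489 / (16.0 − 9.0) = 489 / 7.0 = 69.857 d.
At 28.2 °C: 489 / (28.2 − 9.0) = 489 / 19.2 = 25.469 d.
Difference = |69.857 − 25.469| = 44.388 ≈ 44.4 days.

44.4 days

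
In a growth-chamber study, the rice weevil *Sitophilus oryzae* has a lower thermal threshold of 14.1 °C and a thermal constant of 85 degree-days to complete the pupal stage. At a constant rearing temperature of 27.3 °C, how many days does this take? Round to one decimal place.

Daily accumulation = 27.3 − 14.1 = 13.2 DD/day.
Duration = 85 / 13.2 = 6.439 ≈ 6.4 days.

6.4 days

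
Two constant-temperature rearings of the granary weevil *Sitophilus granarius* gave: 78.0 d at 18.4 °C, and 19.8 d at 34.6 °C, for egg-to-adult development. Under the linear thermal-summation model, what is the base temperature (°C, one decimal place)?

Equal thermal constants: D₁(T₁ − T_b) = D₂(T₂ − T_b).
78.0·(18.4 − T_b) = 19.8·(34.6 − T_b)
T_b = (78.0·18.4 − 19.8·34.6) / (78.0 − 19.8) = 750.12 / 58.2 = 12.889 °C ≈ 12.9 °C.

12.9 °C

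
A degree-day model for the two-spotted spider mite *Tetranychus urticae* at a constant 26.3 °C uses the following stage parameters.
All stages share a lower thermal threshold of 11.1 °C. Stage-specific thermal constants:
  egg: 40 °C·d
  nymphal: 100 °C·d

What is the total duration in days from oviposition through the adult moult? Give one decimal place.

Daily accumulation at 26.3 °C = 26.3 − 11.1 = 15.2 DD/day.
Total K = 40 + 100 = 140 DD.
Total duration = 140 / 15.2 = 9.211 ≈ 9.2 days.

9.2 days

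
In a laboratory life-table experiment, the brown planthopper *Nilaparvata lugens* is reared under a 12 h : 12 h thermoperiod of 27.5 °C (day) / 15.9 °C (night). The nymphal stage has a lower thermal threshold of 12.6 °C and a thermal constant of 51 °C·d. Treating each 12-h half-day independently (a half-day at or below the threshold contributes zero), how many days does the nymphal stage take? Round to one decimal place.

5.6 days

Day half: max(0, 27.5 − 12.6) × 0.5 = 14.9 × 0.5 = 7.45 DD.
Night half: max(0, 15.9 − 12.6) × 0.5 = 3.3 × 0.5 = 1.65 DD.
Per 24 h: 9.10 DD/day.
Duration = 51 / 9.10 = 5.604 ≈ 5.6 days.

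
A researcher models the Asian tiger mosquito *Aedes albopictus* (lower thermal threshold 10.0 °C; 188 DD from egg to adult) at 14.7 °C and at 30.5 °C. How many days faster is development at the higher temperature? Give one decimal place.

At 14.7 °C: 188 / (14.7 − 10.0) = 188 / 4.7 = 40.000 d.
At 30.5 °C: 188 / (30.5 − 10.0) = 188 / 20.5 = 9.171 d.
Difference = |40.000 − 9.171| = 30.829 ≈ 30.8 days.

30.8 days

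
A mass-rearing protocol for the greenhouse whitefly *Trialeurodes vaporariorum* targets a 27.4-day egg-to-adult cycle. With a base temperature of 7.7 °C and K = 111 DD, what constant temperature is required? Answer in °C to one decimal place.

11.8 °C

Required daily accumulation = 111 / 27.4 = 4.051 DD/day.
T = T_base + 4.051 = 7.7 + 4.051 = 11.751 ≈ 11.8 °C.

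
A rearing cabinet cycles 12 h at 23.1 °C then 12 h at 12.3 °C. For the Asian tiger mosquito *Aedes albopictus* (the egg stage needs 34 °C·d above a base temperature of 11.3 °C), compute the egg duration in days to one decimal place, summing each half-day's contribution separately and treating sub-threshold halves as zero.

5.3 days

Day half: max(0, 23.1 − 11.3) × 0.5 = 11.8 × 0.5 = 5.90 DD.
Night half: max(0, 12.3 − 11.3) × 0.5 = 1.0 × 0.5 = 0.50 DD.
Per 24 h: 6.40 DD/day.
Duration = 34 / 6.40 = 5.312 ≈ 5.3 days.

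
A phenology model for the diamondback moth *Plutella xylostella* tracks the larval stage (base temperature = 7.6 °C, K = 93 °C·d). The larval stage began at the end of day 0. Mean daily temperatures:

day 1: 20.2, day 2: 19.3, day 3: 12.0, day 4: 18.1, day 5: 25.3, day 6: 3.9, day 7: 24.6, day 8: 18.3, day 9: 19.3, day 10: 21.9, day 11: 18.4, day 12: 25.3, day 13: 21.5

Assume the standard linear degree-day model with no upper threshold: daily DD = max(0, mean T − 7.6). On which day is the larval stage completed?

day 9

Daily DD above 7.6 °C: 12.6, 11.7, 4.4, 10.5, 17.7, 0.0, 17.0, 10.7, 11.7, 14.3, 10.8, 17.7, 13.9.
Cumulative: 12.6, 24.3, 28.7, 39.2, 56.9, 56.9, 73.9, 84.6, 96.3, 110.6, 121.4, 139.1, 153.0.
The total first reaches 93 DD on day 9.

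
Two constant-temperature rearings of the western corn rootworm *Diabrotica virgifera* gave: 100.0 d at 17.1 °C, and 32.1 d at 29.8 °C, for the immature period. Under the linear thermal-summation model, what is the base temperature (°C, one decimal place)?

Linear rate model ⇒ the product D·(T − T_b) is constant across temperatures.
100.0·(17.1 − T_b) = 32.1·(29.8 − T_b)
T_b = (100.0·17.1 − 32.1·29.8) / (100.0 − 32.1) = 753.42 / 67.9 = 11.096 °C ≈ 11.1 °C.

11.1 °C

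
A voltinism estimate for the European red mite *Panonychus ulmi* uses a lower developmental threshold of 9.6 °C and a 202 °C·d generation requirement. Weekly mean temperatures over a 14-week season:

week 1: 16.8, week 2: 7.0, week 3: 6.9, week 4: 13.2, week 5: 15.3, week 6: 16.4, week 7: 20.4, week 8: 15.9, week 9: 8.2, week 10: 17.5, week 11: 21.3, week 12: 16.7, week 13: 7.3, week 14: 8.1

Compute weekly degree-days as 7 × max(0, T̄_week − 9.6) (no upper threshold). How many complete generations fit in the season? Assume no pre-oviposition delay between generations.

Weekly DD (7 × max(0, T̄ − 9.6)): 50.4, 0.0, 0.0, 25.2, 39.9, 47.6, 75.6, 44.1, 0.0, 55.3, 81.9, 49.7, 0.0, 0.0.
Season total = 469.7 DD.
Complete generations = ⌊469.7 / 202⌋ = 2.

2 generations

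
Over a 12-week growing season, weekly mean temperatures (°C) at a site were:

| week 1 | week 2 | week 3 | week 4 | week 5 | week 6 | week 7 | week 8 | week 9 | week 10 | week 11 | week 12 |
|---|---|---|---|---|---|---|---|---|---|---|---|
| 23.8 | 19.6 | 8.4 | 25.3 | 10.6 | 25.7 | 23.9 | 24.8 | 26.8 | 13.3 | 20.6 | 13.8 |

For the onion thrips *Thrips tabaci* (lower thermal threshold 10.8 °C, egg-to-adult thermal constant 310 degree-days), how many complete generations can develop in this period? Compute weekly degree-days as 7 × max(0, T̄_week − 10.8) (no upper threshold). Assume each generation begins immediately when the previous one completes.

2 generations

Weekly DD (7 × max(0, T̄ − 10.8)): 91.0, 61.6, 0.0, 101.5, 0.0, 104.3, 91.7, 98.0, 112.0, 17.5, 68.6, 21.0.
Season total = 767.2 DD.
Complete generations = ⌊767.2 / 310⌋ = 2.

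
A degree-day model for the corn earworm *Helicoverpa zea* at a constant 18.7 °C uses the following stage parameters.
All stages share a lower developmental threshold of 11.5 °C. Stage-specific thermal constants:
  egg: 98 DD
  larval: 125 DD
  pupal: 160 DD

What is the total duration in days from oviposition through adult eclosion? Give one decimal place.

Daily accumulation at 18.7 °C = 18.7 − 11.5 = 7.2 DD/day.
Total K = 98 + 125 + 160 = 383 DD.
Total duration = 383 / 7.2 = 53.194 ≈ 53.2 days.

53.2 days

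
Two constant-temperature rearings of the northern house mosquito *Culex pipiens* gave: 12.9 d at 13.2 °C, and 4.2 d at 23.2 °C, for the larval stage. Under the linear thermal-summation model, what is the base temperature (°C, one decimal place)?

Under the model K = D·(T − T_b), so D₁·(T₁ − T_b) = D₂·(T₂ − T_b).
12.9·(13.2 − T_b) = 4.2·(23.2 − T_b)
T_b = (12.9·13.2 − 4.2·23.2) / (12.9 − 4.2) = 72.84 / 8.7 = 8.372 °C ≈ 8.4 °C.

8.4 °C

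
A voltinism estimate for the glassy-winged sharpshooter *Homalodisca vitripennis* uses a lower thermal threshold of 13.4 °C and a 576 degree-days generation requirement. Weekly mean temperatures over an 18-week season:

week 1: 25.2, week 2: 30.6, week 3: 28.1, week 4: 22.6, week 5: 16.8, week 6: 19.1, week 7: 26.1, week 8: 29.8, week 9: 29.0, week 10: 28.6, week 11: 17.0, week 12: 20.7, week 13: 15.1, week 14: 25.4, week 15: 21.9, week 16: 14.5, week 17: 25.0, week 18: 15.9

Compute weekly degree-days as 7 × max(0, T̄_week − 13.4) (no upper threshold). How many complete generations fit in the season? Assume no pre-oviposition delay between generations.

Weekly DD (7 × max(0, T̄ − 13.4)): 82.6, 120.4, 102.9, 64.4, 23.8, 39.9, 88.9, 114.8, 109.2, 106.4, 25.2, 51.1, 11.9, 84.0, 59.5, 7.7, 81.2, 17.5.
Season total = 1191.4 DD.
Complete generations = ⌊1191.4 / 576⌋ = 2.

2 generations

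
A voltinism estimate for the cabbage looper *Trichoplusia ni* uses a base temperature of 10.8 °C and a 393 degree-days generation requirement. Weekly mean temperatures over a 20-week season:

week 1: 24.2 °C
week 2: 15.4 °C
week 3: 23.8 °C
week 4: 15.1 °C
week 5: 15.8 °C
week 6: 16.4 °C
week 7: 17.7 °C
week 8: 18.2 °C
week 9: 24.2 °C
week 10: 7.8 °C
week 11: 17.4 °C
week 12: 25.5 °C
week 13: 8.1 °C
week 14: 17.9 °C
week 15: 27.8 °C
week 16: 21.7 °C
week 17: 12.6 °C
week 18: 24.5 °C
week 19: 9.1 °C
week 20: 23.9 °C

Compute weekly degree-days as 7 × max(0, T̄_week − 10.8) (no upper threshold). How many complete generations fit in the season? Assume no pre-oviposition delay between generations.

Weekly DD (7 × max(0, T̄ − 10.8)): 93.8, 32.2, 91.0, 30.1, 35.0, 39.2, 48.3, 51.8, 93.8, 0.0, 46.2, 102.9, 0.0, 49.7, 119.0, 76.3, 12.6, 95.9, 0.0, 91.7.
Season total = 1109.5 DD.
Complete generations = ⌊1109.5 / 393⌋ = 2.

2 generations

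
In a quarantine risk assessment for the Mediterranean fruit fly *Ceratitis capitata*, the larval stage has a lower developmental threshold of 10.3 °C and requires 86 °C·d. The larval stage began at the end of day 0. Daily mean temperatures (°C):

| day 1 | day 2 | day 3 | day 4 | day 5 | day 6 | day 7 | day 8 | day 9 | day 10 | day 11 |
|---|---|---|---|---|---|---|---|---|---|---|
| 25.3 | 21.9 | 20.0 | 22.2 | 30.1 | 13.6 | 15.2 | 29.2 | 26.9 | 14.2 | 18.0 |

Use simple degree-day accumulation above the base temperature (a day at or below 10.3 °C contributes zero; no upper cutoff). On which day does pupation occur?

day 8

Daily DD above 10.3 °C: 15.0, 11.6, 9.7, 11.9, 19.8, 3.3, 4.9, 18.9, 16.6, 3.9, 7.7.
Cumulative: 15.0, 26.6, 36.3, 48.2, 68.0, 71.3, 76.2, 95.1, 111.7, 115.6, 123.3.
The total first reaches 86 DD on day 8.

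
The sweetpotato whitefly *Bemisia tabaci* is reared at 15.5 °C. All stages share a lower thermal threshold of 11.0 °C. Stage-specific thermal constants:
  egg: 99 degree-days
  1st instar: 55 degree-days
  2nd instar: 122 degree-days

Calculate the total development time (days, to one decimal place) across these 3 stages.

61.3 days

Daily accumulation at 15.5 °C = 15.5 − 11.0 = 4.5 DD/day.
Total K = 99 + 55 + 122 = 276 DD.
Total duration = 276 / 4.5 = 61.333 ≈ 61.3 days.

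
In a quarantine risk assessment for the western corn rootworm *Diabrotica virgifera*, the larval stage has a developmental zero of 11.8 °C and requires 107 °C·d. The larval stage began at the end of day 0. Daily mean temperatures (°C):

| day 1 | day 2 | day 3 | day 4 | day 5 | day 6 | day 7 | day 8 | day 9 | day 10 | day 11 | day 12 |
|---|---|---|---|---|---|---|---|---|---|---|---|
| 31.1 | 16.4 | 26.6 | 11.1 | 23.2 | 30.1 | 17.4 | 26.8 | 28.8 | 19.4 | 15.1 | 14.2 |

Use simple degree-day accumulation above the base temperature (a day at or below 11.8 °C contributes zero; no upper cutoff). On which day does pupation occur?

day 10

Daily DD above 11.8 °C: 19.3, 4.6, 14.8, 0.0, 11.4, 18.3, 5.6, 15.0, 17.0, 7.6, 3.3, 2.4.
Cumulative: 19.3, 23.9, 38.7, 38.7, 50.1, 68.4, 74.0, 89.0, 106.0, 113.6, 116.9, 119.3.
The total first reaches 107 DD on day 10.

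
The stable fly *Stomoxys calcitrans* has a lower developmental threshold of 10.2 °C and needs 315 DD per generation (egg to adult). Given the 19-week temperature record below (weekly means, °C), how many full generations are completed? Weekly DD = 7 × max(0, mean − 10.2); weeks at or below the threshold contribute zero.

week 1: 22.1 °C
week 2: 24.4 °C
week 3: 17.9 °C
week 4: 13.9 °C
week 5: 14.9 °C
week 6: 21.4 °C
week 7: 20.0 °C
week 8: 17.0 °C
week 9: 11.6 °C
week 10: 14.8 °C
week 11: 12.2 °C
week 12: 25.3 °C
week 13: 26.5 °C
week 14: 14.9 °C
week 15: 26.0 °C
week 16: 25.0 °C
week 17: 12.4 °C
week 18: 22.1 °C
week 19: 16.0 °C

Weekly DD (7 × max(0, T̄ − 10.2)): 83.3, 99.4, 53.9, 25.9, 32.9, 78.4, 68.6, 47.6, 9.8, 32.2, 14.0, 105.7, 114.1, 32.9, 110.6, 103.6, 15.4, 83.3, 40.6.
Season total = 1152.2 DD.
Complete generations = ⌊1152.2 / 315⌋ = 3.

3 generations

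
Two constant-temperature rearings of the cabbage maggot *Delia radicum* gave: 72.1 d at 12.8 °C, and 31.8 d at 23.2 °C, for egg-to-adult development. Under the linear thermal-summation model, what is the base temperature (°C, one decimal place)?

4.6 °C

Equal thermal constants: D₁(T₁ − T_b) = D₂(T₂ − T_b).
72.1·(12.8 − T_b) = 31.8·(23.2 − T_b)
T_b = (72.1·12.8 − 31.8·23.2) / (72.1 − 31.8) = 185.12 / 40.3 = 4.594 °C ≈ 4.6 °C.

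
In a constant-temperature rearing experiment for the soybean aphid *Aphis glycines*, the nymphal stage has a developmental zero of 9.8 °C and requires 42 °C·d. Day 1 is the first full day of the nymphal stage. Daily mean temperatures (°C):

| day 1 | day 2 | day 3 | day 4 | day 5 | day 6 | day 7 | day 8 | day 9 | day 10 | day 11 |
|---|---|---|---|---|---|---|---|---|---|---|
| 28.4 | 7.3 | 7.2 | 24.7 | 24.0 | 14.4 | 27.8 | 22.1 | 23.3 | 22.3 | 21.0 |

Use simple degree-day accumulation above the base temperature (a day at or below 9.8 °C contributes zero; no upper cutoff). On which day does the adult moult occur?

day 5

Daily DD above 9.8 °C: 18.6, 0.0, 0.0, 14.9, 14.2, 4.6, 18.0, 12.3, 13.5, 12.5, 11.2.
Cumulative: 18.6, 18.6, 18.6, 33.5, 47.7, 52.3, 70.3, 82.6, 96.1, 108.6, 119.8.
The total first reaches 42 DD on day 5.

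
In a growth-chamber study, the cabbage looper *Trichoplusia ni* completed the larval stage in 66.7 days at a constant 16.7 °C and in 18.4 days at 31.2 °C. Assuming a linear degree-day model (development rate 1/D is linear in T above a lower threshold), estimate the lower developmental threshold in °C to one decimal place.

11.2 °C

Under the model K = D·(T − T_b), so D₁·(T₁ − T_b) = D₂·(T₂ − T_b).
66.7·(16.7 − T_b) = 18.4·(31.2 − T_b)
T_b = (66.7·16.7 − 18.4·31.2) / (66.7 − 18.4) = 539.81 / 48.3 = 11.176 °C ≈ 11.2 °C.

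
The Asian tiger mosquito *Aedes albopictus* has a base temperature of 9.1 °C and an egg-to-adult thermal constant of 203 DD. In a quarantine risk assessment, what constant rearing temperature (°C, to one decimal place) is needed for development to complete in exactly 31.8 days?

15.5 °C

Required daily accumulation = 203 / 31.8 = 6.384 DD/day.
T = T_base + 6.384 = 9.1 + 6.384 = 15.484 ≈ 15.5 °C.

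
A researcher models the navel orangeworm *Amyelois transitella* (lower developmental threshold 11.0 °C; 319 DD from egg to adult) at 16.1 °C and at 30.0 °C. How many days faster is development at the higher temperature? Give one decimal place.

45.8 days

At 16.1 °C: 319 / (16.1 − 11.0) = 319 / 5.1 = 62.549 d.
At 30.0 °C: 319 / (30.0 − 11.0) = 319 / 19.0 = 16.789 d.
Difference = |62.549 − 16.789| = 45.760 ≈ 45.8 days.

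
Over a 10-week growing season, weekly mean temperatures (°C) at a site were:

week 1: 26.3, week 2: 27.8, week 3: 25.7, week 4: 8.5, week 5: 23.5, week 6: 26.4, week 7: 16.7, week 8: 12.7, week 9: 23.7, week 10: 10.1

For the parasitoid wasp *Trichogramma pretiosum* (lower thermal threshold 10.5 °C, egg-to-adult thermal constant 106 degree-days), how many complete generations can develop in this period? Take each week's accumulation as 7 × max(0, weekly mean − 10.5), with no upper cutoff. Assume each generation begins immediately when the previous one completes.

6 generations

Weekly DD (7 × max(0, T̄ − 10.5)): 110.6, 121.1, 106.4, 0.0, 91.0, 111.3, 43.4, 15.4, 92.4, 0.0.
Season total = 691.6 DD.
Complete generations = ⌊691.6 / 106⌋ = 6.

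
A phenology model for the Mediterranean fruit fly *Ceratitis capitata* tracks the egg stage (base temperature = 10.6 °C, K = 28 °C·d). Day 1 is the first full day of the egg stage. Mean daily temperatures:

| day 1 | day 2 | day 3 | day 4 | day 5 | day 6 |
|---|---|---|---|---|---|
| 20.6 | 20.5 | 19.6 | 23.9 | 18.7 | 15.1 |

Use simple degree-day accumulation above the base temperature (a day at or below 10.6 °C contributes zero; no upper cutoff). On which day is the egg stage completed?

Daily DD above 10.6 °C: 10.0, 9.9, 9.0, 13.3, 8.1, 4.5.
Cumulative: 10.0, 19.9, 28.9, 42.2, 50.3, 54.8.
The total first reaches 28 DD on day 3.

day 3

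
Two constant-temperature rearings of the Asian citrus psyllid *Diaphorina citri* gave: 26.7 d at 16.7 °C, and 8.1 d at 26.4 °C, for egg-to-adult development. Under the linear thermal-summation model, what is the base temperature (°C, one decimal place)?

Equal thermal constants: D₁(T₁ − T_b) = D₂(T₂ − T_b).
26.7·(16.7 − T_b) = 8.1·(26.4 − T_b)
T_b = (26.7·16.7 − 8.1·26.4) / (26.7 − 8.1) = 232.05 / 18.6 = 12.476 °C ≈ 12.5 °C.

12.5 °C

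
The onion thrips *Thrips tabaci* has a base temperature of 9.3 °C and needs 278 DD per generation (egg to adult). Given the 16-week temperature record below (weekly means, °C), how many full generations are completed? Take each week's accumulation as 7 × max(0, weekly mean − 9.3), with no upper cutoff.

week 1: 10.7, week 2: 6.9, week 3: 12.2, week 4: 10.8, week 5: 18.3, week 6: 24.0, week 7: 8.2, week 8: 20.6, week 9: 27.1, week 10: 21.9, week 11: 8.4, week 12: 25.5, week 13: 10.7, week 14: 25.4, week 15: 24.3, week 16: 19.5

3 generations

Weekly DD (7 × max(0, T̄ − 9.3)): 9.8, 0.0, 20.3, 10.5, 63.0, 102.9, 0.0, 79.1, 124.6, 88.2, 0.0, 113.4, 9.8, 112.7, 105.0, 71.4.
Season total = 910.7 DD.
Complete generations = ⌊910.7 / 278⌋ = 3.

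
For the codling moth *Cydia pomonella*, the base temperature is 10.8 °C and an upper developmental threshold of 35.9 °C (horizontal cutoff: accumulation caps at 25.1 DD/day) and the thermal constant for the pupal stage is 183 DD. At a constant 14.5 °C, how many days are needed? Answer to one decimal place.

49.5 days

Daily accumulation = 14.5 − 10.8 = 3.7 DD/day.
Duration = 183 / 3.7 = 49.459 ≈ 49.5 days.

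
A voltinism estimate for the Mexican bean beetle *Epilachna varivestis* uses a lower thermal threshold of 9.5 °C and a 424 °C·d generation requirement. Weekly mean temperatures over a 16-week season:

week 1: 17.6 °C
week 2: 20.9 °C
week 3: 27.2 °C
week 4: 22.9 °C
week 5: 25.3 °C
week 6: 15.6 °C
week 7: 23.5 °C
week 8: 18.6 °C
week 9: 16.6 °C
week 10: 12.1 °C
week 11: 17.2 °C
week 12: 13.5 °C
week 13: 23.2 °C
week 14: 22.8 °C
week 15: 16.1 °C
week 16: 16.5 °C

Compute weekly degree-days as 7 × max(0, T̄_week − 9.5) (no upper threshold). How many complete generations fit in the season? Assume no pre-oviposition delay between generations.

Weekly DD (7 × max(0, T̄ − 9.5)): 56.7, 79.8, 123.9, 93.8, 110.6, 42.7, 98.0, 63.7, 49.7, 18.2, 53.9, 28.0, 95.9, 93.1, 46.2, 49.0.
Season total = 1103.2 DD.
Complete generations = ⌊1103.2 / 424⌋ = 2.

2 generations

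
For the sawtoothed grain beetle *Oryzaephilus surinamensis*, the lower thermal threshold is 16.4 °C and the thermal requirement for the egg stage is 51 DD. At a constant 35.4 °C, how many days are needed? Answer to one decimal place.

Daily accumulation = 35.4 − 16.4 = 19.0 DD/day.
Duration = 51 / 19.0 = 2.684 ≈ 2.7 days.

2.7 days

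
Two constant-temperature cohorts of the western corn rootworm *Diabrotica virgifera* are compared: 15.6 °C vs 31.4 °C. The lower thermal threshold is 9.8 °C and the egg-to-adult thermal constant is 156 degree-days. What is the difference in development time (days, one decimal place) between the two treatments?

At 15.6 °C: 156 / (15.6 − 9.8) = 156 / 5.8 = 26.897 d.
At 31.4 °C: 156 / (31.4 − 9.8) = 156 / 21.6 = 7.222 d.
Difference = |26.897 − 7.222| = 19.674 ≈ 19.7 days.

19.7 days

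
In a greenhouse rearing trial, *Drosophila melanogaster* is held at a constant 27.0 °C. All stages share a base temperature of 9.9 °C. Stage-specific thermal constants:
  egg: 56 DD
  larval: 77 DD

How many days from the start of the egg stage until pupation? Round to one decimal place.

Daily accumulation at 27.0 °C = 27.0 − 9.9 = 17.1 DD/day.
Total K = 56 + 77 = 133 DD.
Total duration = 133 / 17.1 = 7.778 ≈ 7.8 days.

7.8 days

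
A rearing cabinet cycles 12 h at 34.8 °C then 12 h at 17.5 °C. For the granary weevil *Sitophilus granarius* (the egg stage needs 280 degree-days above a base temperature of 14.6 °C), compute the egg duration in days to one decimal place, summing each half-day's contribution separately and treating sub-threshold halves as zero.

Day half: max(0, 34.8 − 14.6) × 0.5 = 20.2 × 0.5 = 10.10 DD.
Night half: max(0, 17.5 − 14.6) × 0.5 = 2.9 × 0.5 = 1.45 DD.
Per 24 h: 11.55 DD/day.
Duration = 280 / 11.55 = 24.242 ≈ 24.2 days.

24.2 days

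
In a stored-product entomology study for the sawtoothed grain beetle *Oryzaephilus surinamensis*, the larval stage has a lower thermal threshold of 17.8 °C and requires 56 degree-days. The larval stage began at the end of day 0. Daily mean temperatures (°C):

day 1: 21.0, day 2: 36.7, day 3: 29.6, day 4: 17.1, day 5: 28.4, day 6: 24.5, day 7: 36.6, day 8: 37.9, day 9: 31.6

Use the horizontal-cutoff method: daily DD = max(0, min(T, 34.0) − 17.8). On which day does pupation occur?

Daily DD above 17.8 °C (capped at 16.2): 3.2, 16.2, 11.8, 0.0, 10.6, 6.7, 16.2, 16.2, 13.8.
Cumulative: 3.2, 19.4, 31.2, 31.2, 41.8, 48.5, 64.7, 80.9, 94.7.
The total first reaches 56 DD on day 7.

day 7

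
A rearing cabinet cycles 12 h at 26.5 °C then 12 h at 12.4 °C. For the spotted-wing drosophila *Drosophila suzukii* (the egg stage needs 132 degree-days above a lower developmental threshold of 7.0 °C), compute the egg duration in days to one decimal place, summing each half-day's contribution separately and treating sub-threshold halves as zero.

10.6 days

Day half: max(0, 26.5 − 7.0) × 0.5 = 19.5 × 0.5 = 9.75 DD.
Night half: max(0, 12.4 − 7.0) × 0.5 = 5.4 × 0.5 = 2.70 DD.
Per 24 h: 12.45 DD/day.
Duration = 132 / 12.45 = 10.602 ≈ 10.6 days.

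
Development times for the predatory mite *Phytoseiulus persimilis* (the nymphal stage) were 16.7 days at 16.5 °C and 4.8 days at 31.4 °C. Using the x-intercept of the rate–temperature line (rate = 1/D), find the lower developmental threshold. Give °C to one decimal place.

Under the model K = D·(T − T_b), so D₁·(T₁ − T_b) = D₂·(T₂ − T_b).
16.7·(16.5 − T_b) = 4.8·(31.4 − T_b)
T_b = (16.7·16.5 − 4.8·31.4) / (16.7 − 4.8) = 124.83 / 11.9 = 10.490 °C ≈ 10.5 °C.

10.5 °C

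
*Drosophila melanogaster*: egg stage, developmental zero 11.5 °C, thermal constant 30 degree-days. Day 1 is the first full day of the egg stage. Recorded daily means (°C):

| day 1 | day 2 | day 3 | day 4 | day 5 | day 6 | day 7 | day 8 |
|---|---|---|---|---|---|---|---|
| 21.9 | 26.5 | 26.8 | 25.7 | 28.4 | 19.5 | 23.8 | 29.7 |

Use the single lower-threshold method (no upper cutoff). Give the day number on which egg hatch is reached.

day 3

Daily DD above 11.5 °C: 10.4, 15.0, 15.3, 14.2, 16.9, 8.0, 12.3, 18.2.
Cumulative: 10.4, 25.4, 40.7, 54.9, 71.8, 79.8, 92.1, 110.3.
The total first reaches 30 DD on day 3.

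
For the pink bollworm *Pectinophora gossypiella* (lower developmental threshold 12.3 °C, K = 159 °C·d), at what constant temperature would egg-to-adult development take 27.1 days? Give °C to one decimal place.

Required daily accumulation = 159 / 27.1 = 5.867 DD/day.
T = T_base + 5.867 = 12.3 + 5.867 = 18.167 ≈ 18.2 °C.

18.2 °C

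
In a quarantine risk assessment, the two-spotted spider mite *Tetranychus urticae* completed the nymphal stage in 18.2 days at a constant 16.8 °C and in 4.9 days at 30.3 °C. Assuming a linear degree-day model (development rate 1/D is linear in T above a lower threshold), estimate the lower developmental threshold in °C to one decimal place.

11.8 °C

Linear rate model ⇒ the product D·(T − T_b) is constant across temperatures.
18.2·(16.8 − T_b) = 4.9·(30.3 − T_b)
T_b = (18.2·16.8 − 4.9·30.3) / (18.2 − 4.9) = 157.29 / 13.3 = 11.826 °C ≈ 11.8 °C.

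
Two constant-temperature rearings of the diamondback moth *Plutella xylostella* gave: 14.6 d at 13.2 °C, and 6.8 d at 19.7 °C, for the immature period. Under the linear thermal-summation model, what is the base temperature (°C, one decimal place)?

7.5 °C

Equal thermal constants: D₁(T₁ − T_b) = D₂(T₂ − T_b).
14.6·(13.2 − T_b) = 6.8·(19.7 − T_b)
T_b = (14.6·13.2 − 6.8·19.7) / (14.6 − 6.8) = 58.76 / 7.8 = 7.533 °C ≈ 7.5 °C.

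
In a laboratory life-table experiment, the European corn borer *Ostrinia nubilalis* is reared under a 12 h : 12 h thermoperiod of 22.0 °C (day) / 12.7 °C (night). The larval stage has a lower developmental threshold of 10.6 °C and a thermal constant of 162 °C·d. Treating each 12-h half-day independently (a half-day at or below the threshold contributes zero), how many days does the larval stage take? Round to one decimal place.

24.0 days

Day half: max(0, 22.0 − 10.6) × 0.5 = 11.4 × 0.5 = 5.70 DD.
Night half: max(0, 12.7 − 10.6) × 0.5 = 2.1 × 0.5 = 1.05 DD.
Per 24 h: 6.75 DD/day.
Duration = 162 / 6.75 = 24.000 ≈ 24.0 days.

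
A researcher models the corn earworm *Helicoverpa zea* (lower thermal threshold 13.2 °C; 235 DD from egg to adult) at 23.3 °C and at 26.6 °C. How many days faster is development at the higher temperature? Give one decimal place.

At 23.3 °C: 235 / (23.3 − 13.2) = 235 / 10.1 = 23.267 d.
At 26.6 °C: 235 / (26.6 − 13.2) = 235 / 13.4 = 17.537 d.
Difference = |23.267 − 17.537| = 5.730 ≈ 5.7 days.

5.7 days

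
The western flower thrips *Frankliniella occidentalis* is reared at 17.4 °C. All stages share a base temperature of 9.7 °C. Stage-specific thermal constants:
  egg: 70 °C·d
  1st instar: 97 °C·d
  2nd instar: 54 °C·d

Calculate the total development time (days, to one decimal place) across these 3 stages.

28.7 days

Daily accumulation at 17.4 °C = 17.4 − 9.7 = 7.7 DD/day.
Total K = 70 + 97 + 54 = 221 DD.
Total duration = 221 / 7.7 = 28.701 ≈ 28.7 days.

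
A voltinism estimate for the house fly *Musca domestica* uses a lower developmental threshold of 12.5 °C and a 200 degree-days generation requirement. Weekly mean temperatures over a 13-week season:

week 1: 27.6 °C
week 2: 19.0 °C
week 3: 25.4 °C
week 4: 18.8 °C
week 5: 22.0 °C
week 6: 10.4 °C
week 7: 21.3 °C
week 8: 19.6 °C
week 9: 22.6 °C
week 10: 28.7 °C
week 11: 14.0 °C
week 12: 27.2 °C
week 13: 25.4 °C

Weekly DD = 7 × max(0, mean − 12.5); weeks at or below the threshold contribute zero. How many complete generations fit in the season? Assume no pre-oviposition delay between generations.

Weekly DD (7 × max(0, T̄ − 12.5)): 105.7, 45.5, 90.3, 44.1, 66.5, 0.0, 61.6, 49.7, 70.7, 113.4, 10.5, 102.9, 90.3.
Season total = 851.2 DD.
Complete generations = ⌊851.2 / 200⌋ = 4.

4 generations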